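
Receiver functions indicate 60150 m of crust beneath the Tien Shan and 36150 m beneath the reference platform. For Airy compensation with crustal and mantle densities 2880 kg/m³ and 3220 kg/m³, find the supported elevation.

Excess crust Δ = 60150 m − 36150 m = 24000 m, split between elevation h and root r with h + r = Δ.
Airy balance ρ_c h = (ρ_m − ρ_c) r gives r = h ρ_c/(ρ_m − ρ_c), so h (1 + ρ_c/(ρ_m − ρ_c)) = Δ, i.e. h = Δ (ρ_m − ρ_c)/ρ_m.
h = 24000 m × 340/3220 = 2530 m.

2530 m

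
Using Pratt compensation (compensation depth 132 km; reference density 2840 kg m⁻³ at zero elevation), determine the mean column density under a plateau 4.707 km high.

Pratt balance: ρ_ref D = ρ (D + h).
ρ = ρ_ref D/(D + h) = 2840 × 132 km/(132 km + 4.707 km) = 2740 kg m⁻³.

2740 kg m⁻³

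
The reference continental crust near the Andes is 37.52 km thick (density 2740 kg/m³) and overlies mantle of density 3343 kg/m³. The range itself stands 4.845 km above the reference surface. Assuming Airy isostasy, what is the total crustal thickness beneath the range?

64.4 km

Root depth r = h ρ_c / (ρ_m − ρ_c) = 4.845 km × 2740 / 603 = 22.02 km.
Total thickness = T + h + r = 37.52 km + 4.845 km + 22.02 km = 64.4 km.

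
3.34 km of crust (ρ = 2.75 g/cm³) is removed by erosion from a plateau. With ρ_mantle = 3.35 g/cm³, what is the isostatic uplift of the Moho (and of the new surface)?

2.74 km

Unloading: uplift u = e ρ_c/ρ_m = 3.34 km × 2.75/3.35 = 2.74 km.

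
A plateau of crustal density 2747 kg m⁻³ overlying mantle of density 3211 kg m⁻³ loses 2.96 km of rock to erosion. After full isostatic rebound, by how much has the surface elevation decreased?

0.428 km

Rebound u = e ρ_c/ρ_m = 2.96 km × 2747/3211 = 2.532 km.
Net surface drop = e − u = 2.96 km − 2.532 km = e (ρ_m − ρ_c)/ρ_m = 0.428 km.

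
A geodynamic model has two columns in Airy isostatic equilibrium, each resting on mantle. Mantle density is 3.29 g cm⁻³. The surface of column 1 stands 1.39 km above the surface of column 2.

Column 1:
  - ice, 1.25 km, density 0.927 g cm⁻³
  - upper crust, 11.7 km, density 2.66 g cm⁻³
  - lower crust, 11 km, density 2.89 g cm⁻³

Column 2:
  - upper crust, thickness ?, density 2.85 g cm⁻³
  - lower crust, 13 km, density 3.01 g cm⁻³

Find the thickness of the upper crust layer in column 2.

Take the compensation level at the base of the deeper column (depth z_c below the surface of column 1) and equate Σ ρ_i t_i down to z_c; mantle fills any gap and the z_c terms cancel.
Column 1: 1.25×0.927 + 11.7×2.66 + 11×2.89 + (z_c − 23.95)×3.29
Column 2: 1.39×0 + x×2.85 + 13×3.01 + (z_c − 1.39 − 13 − x)×3.29
The z_c×3.29 term appears on both sides and cancels. Collect the known terms of each column as K = Σ(ρt)_known − 3.29 × (depth of known layers): K_1 = 64.07075 − 3.29×23.95 = −14.72475; K_2 = 39.13 − 3.29×(1.39 + 13) = −8.2131.
Balance: K_1 = K_2 − x×(3.29 − 2.85), so x = (K_2 − K_1)/(3.29 − 2.85) = 6.51165/0.44 = 14.8 km.

14.8 km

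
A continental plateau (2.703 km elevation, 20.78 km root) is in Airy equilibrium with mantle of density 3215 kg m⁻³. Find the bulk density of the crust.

2840 kg m⁻³

ρ_c h = (ρ_m − ρ_c) r → ρ_c (h + r) = ρ_m r → ρ_c = ρ_m r / (h + r).
ρ_c = 3215 × 20.78 km / (2.703 km + 20.78 km) = 2840 kg m⁻³.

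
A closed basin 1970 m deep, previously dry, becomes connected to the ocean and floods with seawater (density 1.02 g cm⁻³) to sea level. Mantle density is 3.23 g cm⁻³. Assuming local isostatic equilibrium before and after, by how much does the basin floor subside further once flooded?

909 m

After flooding the water column is d + s deep. Its weight must equal the weight of mantle displaced by the extra subsidence s: (d + s) ρ_w = s ρ_m.
s = d ρ_w / (ρ_m − ρ_w) = 1970 m × 1.02/(3.23 − 1.02) = 909 m.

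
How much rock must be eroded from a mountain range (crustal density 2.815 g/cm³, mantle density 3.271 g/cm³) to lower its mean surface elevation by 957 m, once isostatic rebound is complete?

Net drop Δ = e − u = e − e ρ_c/ρ_m = e (ρ_m − ρ_c)/ρ_m.
e = Δ ρ_m/(ρ_m − ρ_c) = 957 m × 3.271/0.456 = 6860 m.

6860 m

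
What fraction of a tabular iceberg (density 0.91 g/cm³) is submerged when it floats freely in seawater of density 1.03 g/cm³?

0.883

Submerged fraction = ρ_obj/ρ_fluid = 0.91/1.03 = 0.883.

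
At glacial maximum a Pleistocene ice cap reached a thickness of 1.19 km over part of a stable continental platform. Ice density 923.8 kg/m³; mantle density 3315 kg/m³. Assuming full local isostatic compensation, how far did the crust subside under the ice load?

0.332 km

For local isostatic compensation: the ice load ρ_ice t is balanced by mantle displaced below, ρ_m s.
s = t ρ_ice / ρ_m = 1.19 km × 923.8/3315 = 0.332 km.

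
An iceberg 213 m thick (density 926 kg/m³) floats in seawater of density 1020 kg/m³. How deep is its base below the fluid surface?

Draft d = t ρ_obj/ρ_fluid = 213 m × 926/1020 = 193 m.

193 m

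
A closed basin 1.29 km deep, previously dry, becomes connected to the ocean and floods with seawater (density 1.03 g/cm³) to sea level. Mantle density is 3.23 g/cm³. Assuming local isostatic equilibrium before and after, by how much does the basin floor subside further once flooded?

0.604 km

After flooding the water column is d + s deep. Its weight must equal the weight of mantle displaced by the extra subsidence s: (d + s) ρ_w = s ρ_m.
s = d ρ_w / (ρ_m − ρ_w) = 1.29 km × 1.03/(3.23 − 1.03) = 0.604 km.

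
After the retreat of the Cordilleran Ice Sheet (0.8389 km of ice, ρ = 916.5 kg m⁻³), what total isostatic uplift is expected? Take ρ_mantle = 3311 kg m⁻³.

Removing the load lets mantle flow back in; uplift u satisfies ρ_ice t = ρ_m u.
u = t ρ_ice/ρ_m = 0.8389 km × 916.5/3311 = 0.232 km.

0.232 km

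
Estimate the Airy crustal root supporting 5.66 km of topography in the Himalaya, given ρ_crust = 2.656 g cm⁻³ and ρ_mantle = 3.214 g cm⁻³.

26.9 km

By Archimedes' principle applied to the lithosphere: the weight of the topography is balanced by the buoyancy of the root, ρ_c h = (ρ_m − ρ_c) r.
r = h · ρ_c / (ρ_m − ρ_c) = 5.66 km × 2.656 / (3.214 − 2.656) = 26.9 km.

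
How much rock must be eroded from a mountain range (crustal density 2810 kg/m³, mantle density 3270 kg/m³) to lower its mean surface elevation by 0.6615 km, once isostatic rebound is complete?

4.7 km

Net drop Δ = e − u = e − e ρ_c/ρ_m = e (ρ_m − ρ_c)/ρ_m.
e = Δ ρ_m/(ρ_m − ρ_c) = 0.6615 km × 3270/460 = 4.7 km.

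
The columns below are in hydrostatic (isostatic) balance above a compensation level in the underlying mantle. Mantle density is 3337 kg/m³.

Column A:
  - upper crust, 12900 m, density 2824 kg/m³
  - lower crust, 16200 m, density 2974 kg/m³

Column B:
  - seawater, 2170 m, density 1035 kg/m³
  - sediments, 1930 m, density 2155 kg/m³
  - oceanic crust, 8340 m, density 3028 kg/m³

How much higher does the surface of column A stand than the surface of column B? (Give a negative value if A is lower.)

For any compensation level in the mantle, the mantle terms cancel and isostasy reduces to e = (Σt_A − Σt_B) − (Σ(ρt)_A − Σ(ρt)_B) / ρ_m.
Σt_A = 29100 m; Σt_B = 12440 m; Σ(ρt)_A = 84608400; Σ(ρt)_B = 31658620 (in m·kg/m³).
e = (29100 − 12440) − (84608400 − 31658620) / 3337 = 793 m.

793 m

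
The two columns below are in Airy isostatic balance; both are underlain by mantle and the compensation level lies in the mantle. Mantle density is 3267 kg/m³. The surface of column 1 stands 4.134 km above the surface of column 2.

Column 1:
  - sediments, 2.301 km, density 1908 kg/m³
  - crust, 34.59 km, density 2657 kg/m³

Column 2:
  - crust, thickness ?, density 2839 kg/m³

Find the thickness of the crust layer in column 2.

25 km

Take the compensation level at the base of the deeper column (depth z_c below the surface of column 1) and equate Σ ρ_i t_i down to z_c; mantle fills any gap and the z_c terms cancel.
Column 1: 2.301×1908 + 34.59×2657 + (z_c − 36.891)×3267
Column 2: 4.134×0 + x×2839 + (z_c − 4.134 − 0 − x)×3267
The z_c×3267 term appears on both sides and cancels. Collect the known terms of each column as K = Σ(ρt)_known − 3267 × (depth of known layers): K_1 = 96295.938 − 3267×36.891 = −24226.959; K_2 = 0 − 3267×(4.134 + 0) = −13505.778.
Balance: K_1 = K_2 − x×(3267 − 2839), so x = (K_2 − K_1)/(3267 − 2839) = 10721.2/428 = 25 km.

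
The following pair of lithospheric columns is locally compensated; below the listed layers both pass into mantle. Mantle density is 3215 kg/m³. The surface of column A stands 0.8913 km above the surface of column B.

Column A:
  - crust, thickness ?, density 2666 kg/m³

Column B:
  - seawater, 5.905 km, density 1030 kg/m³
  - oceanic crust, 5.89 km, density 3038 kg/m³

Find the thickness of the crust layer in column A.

30.6 km

Take the compensation level at the base of the deeper column (depth z_c below the surface of column A) and equate Σ ρ_i t_i down to z_c; mantle fills any gap and the z_c terms cancel.
Column A: x×2666 + (z_c − 0 − x)×3215
Column B: 0.8913×0 + 5.905×1030 + 5.89×3038 + (z_c − 0.8913 − 11.795)×3215
The z_c×3215 term appears on both sides and cancels. Collect the known terms of each column as K = Σ(ρt)_known − 3215 × (depth of known layers): K_A = 0 − 3215×0 = 0; K_B = 23975.97 − 3215×(0.8913 + 11.795) = −16810.4845.
Balance: K_A − x×(3215 − 2666) = K_B, so x = (K_A − K_B)/(3215 − 2666) = 16810.5/549 = 30.6 km.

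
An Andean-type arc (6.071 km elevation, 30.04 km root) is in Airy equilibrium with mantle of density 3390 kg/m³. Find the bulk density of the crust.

ρ_c h = (ρ_m − ρ_c) r → ρ_c (h + r) = ρ_m r → ρ_c = ρ_m r / (h + r).
ρ_c = 3390 × 30.04 km / (6.071 km + 30.04 km) = 2820 kg/m³.

2820 kg/m³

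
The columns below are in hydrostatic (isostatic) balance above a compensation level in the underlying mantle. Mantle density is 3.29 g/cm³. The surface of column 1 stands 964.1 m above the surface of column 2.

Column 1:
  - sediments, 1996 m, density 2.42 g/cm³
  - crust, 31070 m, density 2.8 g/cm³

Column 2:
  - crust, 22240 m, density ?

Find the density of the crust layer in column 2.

Take the compensation level at the base of the deeper column (depth z_c below the surface of column 1) and equate Σ ρ_i t_i down to z_c; mantle fills any gap and the z_c terms cancel.
Column 1: 1996×2.42 + 31070×2.8 + (z_c − 33066)×3.29
Column 2: 964.1×0 + 22240×ρ + (z_c − 964.1 − 22240)×3.29
The z_c×3.29 term appears on both sides and cancels. Collect the known terms of each column as K = Σ(ρt)_known − 3.29 × (depth of known layers): K_1 = 91826.32 − 3.29×33066 = −16960.82; K_2 = 0 − 3.29×(964.1 + 22240) = −76341.489.
Balance: K_1 = K_2 + 22240×ρ, so ρ = (K_1 − K_2)/22240 = 59380.7/22240 = 2.67 g/cm³.

2.67 g/cm³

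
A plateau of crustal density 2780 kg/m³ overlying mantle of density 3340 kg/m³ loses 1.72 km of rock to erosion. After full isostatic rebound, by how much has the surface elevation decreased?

Rebound u = e ρ_c/ρ_m = 1.72 km × 2780/3340 = 1.432 km.
Net surface drop = e − u = 1.72 km − 1.432 km = e (ρ_m − ρ_c)/ρ_m = 0.288 km.

0.288 km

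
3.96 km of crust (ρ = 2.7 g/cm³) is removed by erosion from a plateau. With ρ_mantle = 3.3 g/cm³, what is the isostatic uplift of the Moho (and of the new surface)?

Unloading: uplift u = e ρ_c/ρ_m = 3.96 km × 2.7/3.3 = 3.24 km.

3.24 km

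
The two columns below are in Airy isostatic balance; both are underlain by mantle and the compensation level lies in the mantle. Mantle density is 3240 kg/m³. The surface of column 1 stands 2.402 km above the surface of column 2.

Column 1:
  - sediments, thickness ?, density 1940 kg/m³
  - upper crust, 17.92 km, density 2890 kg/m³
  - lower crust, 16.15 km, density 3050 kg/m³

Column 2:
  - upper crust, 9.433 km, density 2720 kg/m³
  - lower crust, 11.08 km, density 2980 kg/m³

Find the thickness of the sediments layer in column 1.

Take the compensation level at the base of the deeper column (depth z_c below the surface of column 1) and equate Σ ρ_i t_i down to z_c; mantle fills any gap and the z_c terms cancel.
Column 1: x×1940 + 17.92×2890 + 16.15×3050 + (z_c − 34.07 − x)×3240
Column 2: 2.402×0 + 9.433×2720 + 11.08×2980 + (z_c − 2.402 − 20.513)×3240
The z_c×3240 term appears on both sides and cancels. Collect the known terms of each column as K = Σ(ρt)_known − 3240 × (depth of known layers): K_1 = 101046.3 − 3240×34.07 = −9340.5; K_2 = 58676.16 − 3240×(2.402 + 20.513) = −15568.44.
Balance: K_1 − x×(3240 − 1940) = K_2, so x = (K_1 − K_2)/(3240 − 1940) = 6227.94/1300 = 4.79 km.

4.79 km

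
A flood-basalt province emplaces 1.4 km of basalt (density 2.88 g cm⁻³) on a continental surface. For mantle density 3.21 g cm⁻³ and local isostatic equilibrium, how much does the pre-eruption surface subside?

Subaerial loading: s = t ρ_load / ρ_m.
s = 1.4 km × 2.88/3.21 = 1.26 km.

1.26 km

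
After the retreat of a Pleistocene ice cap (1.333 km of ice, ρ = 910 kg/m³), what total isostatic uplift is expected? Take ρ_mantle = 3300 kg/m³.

0.368 km

Removing the load lets mantle flow back in; uplift u satisfies ρ_ice t = ρ_m u.
u = t ρ_ice/ρ_m = 1.333 km × 910/3300 = 0.368 km.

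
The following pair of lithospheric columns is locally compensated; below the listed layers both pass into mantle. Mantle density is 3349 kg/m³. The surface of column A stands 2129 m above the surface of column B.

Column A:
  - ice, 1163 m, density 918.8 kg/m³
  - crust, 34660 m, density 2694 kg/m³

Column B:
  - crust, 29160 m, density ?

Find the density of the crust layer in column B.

Take the compensation level at the base of the deeper column (depth z_c below the surface of column A) and equate Σ ρ_i t_i down to z_c; mantle fills any gap and the z_c terms cancel.
Column A: 1163×918.8 + 34660×2694 + (z_c − 35823)×3349
Column B: 2129×0 + 29160×ρ + (z_c − 2129 − 29160)×3349
The z_c×3349 term appears on both sides and cancels. Collect the known terms of each column as K = Σ(ρt)_known − 3349 × (depth of known layers): K_A = 94442604.4 − 3349×35823 = −25528622.6; K_B = 0 − 3349×(2129 + 29160) = −104786861.
Balance: K_A = K_B + 29160×ρ, so ρ = (K_A − K_B)/29160 = 79258200/29160 = 2720 kg/m³.

2720 kg/m³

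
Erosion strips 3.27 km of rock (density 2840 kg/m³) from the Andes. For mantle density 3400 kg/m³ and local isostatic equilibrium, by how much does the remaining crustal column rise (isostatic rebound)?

2.73 km

Unloading: uplift u = e ρ_c/ρ_m = 3.27 km × 2840/3400 = 2.73 km.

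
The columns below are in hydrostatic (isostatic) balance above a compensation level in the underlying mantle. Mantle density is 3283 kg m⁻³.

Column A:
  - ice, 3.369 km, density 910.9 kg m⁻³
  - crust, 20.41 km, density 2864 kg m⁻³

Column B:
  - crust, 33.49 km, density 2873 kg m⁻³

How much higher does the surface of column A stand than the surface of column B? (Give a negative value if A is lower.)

For any compensation level in the mantle, the mantle terms cancel and isostasy reduces to e = (Σt_A − Σt_B) − (Σ(ρt)_A − Σ(ρt)_B) / ρ_m.
Σt_A = 23.779 km; Σt_B = 33.49 km; Σ(ρt)_A = 61523.0621; Σ(ρt)_B = 96216.77 (in km·kg m⁻³).
e = (23.779 − 33.49) − (61523.0621 − 96216.77) / 3283 = 0.857 km.

0.857 km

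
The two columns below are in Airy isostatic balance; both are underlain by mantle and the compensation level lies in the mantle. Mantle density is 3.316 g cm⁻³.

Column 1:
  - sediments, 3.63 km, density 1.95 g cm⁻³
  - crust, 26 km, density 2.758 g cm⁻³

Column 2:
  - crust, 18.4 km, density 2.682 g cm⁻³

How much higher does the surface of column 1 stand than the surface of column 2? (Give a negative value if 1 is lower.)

2.35 km

For any compensation level in the mantle, the mantle terms cancel and isostasy reduces to e = (Σt_1 − Σt_2) − (Σ(ρt)_1 − Σ(ρt)_2) / ρ_m.
Σt_1 = 29.63 km; Σt_2 = 18.4 km; Σ(ρt)_1 = 78.7865; Σ(ρt)_2 = 49.3488 (in km·g cm⁻³).
e = (29.63 − 18.4) − (78.7865 − 49.3488) / 3.316 = 2.35 km.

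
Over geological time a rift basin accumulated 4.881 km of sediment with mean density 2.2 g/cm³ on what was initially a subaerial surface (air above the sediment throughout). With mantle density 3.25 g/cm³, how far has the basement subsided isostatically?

Subaerial load: s = t ρ_sed / ρ_m = 4.881 km × 2.2/3.25 = 3.3 km.

3.3 km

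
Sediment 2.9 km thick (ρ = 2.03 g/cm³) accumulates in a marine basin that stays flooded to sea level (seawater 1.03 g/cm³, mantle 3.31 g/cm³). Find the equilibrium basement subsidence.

1.27 km

Submarine loading: the sediment displaces seawater, and the subsidence is in turn flooded, so s (ρ_m − ρ_w) = t (ρ_sed − ρ_w).
s = 2.9 km × (2.03 − 1.03) / (3.31 − 1.03) = 1.27 km.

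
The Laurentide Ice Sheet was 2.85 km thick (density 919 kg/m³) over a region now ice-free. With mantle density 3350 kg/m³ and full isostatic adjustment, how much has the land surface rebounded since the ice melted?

0.782 km

Removing the load lets mantle flow back in; uplift u satisfies ρ_ice t = ρ_m u.
u = t ρ_ice/ρ_m = 2.85 km × 919/3350 = 0.782 km.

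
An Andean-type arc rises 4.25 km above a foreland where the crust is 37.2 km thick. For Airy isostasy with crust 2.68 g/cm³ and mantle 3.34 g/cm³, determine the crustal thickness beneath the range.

58.7 km

Root depth r = h ρ_c / (ρ_m − ρ_c) = 4.25 km × 2.68 / 0.66 = 17.26 km.
Total thickness = T + h + r = 37.2 km + 4.25 km + 17.26 km = 58.7 km.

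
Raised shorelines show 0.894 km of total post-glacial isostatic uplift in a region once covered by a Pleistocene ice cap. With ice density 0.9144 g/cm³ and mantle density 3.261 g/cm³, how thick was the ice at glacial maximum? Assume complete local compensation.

u = t ρ_ice/ρ_m → t = u ρ_m/ρ_ice = 0.894 km × 3.261/0.9144 = 3.19 km.

3.19 km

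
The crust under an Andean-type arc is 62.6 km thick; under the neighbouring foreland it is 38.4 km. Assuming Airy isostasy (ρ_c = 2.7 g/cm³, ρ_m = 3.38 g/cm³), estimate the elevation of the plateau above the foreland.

Excess crust Δ = 62.6 km − 38.4 km = 24.2 km, split between elevation h and root r with h + r = Δ.
Airy balance ρ_c h = (ρ_m − ρ_c) r gives r = h ρ_c/(ρ_m − ρ_c), so h (1 + ρ_c/(ρ_m − ρ_c)) = Δ, i.e. h = Δ (ρ_m − ρ_c)/ρ_m.
h = 24.2 km × 0.68/3.38 = 4.87 km.

4.87 km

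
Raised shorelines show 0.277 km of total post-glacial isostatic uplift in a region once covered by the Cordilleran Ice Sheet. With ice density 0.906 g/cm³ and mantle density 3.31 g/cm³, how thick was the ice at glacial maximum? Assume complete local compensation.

1.01 km

u = t ρ_ice/ρ_m → t = u ρ_m/ρ_ice = 0.277 km × 3.31/0.906 = 1.01 km.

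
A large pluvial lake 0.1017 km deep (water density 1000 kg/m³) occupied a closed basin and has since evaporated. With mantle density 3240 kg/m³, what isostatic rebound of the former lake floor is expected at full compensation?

u = d ρ_w/ρ_m = 0.1017 km × 1000/3240 = 0.0314 km.

0.0314 km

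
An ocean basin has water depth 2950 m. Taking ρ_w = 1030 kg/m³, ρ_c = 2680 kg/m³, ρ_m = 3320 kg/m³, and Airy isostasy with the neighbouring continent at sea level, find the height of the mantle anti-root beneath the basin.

For local isostatic compensation: replacing crust with seawater at the top is compensated by replacing crust with mantle at the base: d (ρ_c − ρ_w) = a (ρ_m − ρ_c).
a = d (ρ_c − ρ_w)/(ρ_m − ρ_c) = 2950 m × 1650/640 = 7610 m.

7610 m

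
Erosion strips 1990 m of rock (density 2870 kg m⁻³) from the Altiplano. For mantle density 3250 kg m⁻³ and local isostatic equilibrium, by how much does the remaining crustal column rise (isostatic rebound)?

Unloading: uplift u = e ρ_c/ρ_m = 1990 m × 2870/3250 = 1760 m.

1760 m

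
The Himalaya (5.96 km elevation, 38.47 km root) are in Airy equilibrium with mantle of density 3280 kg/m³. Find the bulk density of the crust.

2840 kg/m³

ρ_c h = (ρ_m − ρ_c) r → ρ_c (h + r) = ρ_m r → ρ_c = ρ_m r / (h + r).
ρ_c = 3280 × 38.47 km / (5.96 km + 38.47 km) = 2840 kg/m³.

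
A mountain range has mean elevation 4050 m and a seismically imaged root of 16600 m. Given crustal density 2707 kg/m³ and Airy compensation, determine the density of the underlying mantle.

3370 kg/m³

Airy balance: ρ_c h = (ρ_m − ρ_c) r → ρ_m = ρ_c (1 + h/r).
ρ_m = 2707 × (1 + 4050 m/16600 m) = 3370 kg/m³.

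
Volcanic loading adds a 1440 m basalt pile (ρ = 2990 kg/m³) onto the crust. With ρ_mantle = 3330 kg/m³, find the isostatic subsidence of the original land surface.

1290 m

Subaerial loading: s = t ρ_load / ρ_m.
s = 1440 m × 2990/3330 = 1290 m.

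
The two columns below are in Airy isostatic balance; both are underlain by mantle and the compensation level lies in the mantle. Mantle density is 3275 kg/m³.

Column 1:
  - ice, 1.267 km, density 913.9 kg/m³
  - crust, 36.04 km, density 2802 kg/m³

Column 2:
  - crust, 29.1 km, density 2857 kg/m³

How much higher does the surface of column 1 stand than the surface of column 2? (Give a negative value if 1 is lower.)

2.4 km

For any compensation level in the mantle, the mantle terms cancel and isostasy reduces to e = (Σt_1 − Σt_2) − (Σ(ρt)_1 − Σ(ρt)_2) / ρ_m.
Σt_1 = 37.307 km; Σt_2 = 29.1 km; Σ(ρt)_1 = 102141.991; Σ(ρt)_2 = 83138.7 (in km·kg/m³).
e = (37.307 − 29.1) − (102141.991 − 83138.7) / 3275 = 2.4 km.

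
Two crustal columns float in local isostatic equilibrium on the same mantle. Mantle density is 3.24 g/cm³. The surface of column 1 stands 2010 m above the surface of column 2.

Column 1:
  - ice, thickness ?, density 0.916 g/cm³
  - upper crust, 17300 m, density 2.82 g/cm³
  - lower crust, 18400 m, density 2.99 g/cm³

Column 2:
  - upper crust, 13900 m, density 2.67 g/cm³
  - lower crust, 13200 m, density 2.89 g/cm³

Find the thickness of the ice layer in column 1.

Take the compensation level at the base of the deeper column (depth z_c below the surface of column 1) and equate Σ ρ_i t_i down to z_c; mantle fills any gap and the z_c terms cancel.
Column 1: x×0.916 + 17300×2.82 + 18400×2.99 + (z_c − 35700 − x)×3.24
Column 2: 2010×0 + 13900×2.67 + 13200×2.89 + (z_c − 2010 − 27100)×3.24
The z_c×3.24 term appears on both sides and cancels. Collect the known terms of each column as K = Σ(ρt)_known − 3.24 × (depth of known layers): K_1 = 103802 − 3.24×35700 = −11866; K_2 = 75261 − 3.24×(2010 + 27100) = −19055.4.
Balance: K_1 − x×(3.24 − 0.916) = K_2, so x = (K_1 − K_2)/(3.24 − 0.916) = 7189.4/2.324 = 3090 m.

3090 m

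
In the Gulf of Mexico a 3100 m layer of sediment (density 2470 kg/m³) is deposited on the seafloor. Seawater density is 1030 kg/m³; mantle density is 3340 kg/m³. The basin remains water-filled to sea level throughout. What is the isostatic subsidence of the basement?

Submarine loading: the sediment displaces seawater, and the subsidence is in turn flooded, so s (ρ_m − ρ_w) = t (ρ_sed − ρ_w).
s = 3100 m × (2470 − 1030) / (3340 − 1030) = 1930 m.

1930 m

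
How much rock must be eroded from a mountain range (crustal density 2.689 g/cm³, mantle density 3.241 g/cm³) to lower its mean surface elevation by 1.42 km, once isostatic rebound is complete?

8.34 km

Net drop Δ = e − u = e − e ρ_c/ρ_m = e (ρ_m − ρ_c)/ρ_m.
e = Δ ρ_m/(ρ_m − ρ_c) = 1.42 km × 3.241/0.552 = 8.34 km.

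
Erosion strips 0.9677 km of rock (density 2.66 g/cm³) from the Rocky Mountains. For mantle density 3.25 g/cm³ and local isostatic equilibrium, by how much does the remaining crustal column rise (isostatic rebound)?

0.792 km

Unloading: uplift u = e ρ_c/ρ_m = 0.9677 km × 2.66/3.25 = 0.792 km.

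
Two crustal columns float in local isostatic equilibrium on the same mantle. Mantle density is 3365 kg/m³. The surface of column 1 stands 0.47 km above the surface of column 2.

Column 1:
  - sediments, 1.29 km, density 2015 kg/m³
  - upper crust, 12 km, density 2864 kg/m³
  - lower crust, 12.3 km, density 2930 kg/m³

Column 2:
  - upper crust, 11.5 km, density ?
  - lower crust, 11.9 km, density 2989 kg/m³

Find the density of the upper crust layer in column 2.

2750 kg/m³

Take the compensation level at the base of the deeper column (depth z_c below the surface of column 1) and equate Σ ρ_i t_i down to z_c; mantle fills any gap and the z_c terms cancel.
Column 1: 1.29×2015 + 12×2864 + 12.3×2930 + (z_c − 25.59)×3365
Column 2: 0.47×0 + 11.5×ρ + 11.9×2989 + (z_c − 0.47 − 23.4)×3365
The z_c×3365 term appears on both sides and cancels. Collect the known terms of each column as K = Σ(ρt)_known − 3365 × (depth of known layers): K_1 = 73006.35 − 3365×25.59 = −13104; K_2 = 35569.1 − 3365×(0.47 + 23.4) = −44753.45.
Balance: K_1 = K_2 + 11.5×ρ, so ρ = (K_1 − K_2)/11.5 = 31649.5/11.5 = 2750 kg/m³.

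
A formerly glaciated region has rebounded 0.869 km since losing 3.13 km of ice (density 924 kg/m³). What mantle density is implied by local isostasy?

ρ_m = ρ_ice t / u = 924 × 3.13 km/0.869 km = 3330 kg/m³.

3330 kg/m³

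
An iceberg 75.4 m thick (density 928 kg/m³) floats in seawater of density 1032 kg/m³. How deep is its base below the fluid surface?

67.8 m

Draft d = t ρ_obj/ρ_fluid = 75.4 m × 928/1032 = 67.8 m.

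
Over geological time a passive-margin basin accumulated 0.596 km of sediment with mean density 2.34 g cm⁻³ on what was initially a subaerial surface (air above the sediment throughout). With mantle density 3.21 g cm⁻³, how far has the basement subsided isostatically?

Subaerial load: s = t ρ_sed / ρ_m = 0.596 km × 2.34/3.21 = 0.434 km.

0.434 km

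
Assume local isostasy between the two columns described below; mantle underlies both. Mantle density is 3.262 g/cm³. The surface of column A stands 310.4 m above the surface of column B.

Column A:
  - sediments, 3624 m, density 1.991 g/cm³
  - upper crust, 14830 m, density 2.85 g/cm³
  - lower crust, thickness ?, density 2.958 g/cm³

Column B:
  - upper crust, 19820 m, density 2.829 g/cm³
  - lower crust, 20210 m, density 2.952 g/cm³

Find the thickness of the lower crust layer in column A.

16900 m

Take the compensation level at the base of the deeper column (depth z_c below the surface of column A) and equate Σ ρ_i t_i down to z_c; mantle fills any gap and the z_c terms cancel.
Column A: 3624×1.991 + 14830×2.85 + x×2.958 + (z_c − 18454 − x)×3.262
Column B: 310.4×0 + 19820×2.829 + 20210×2.952 + (z_c − 310.4 − 40030)×3.262
The z_c×3.262 term appears on both sides and cancels. Collect the known terms of each column as K = Σ(ρt)_known − 3.262 × (depth of known layers): K_A = 49480.884 − 3.262×18454 = −10716.064; K_B = 115730.7 − 3.262×(310.4 + 40030) = −15859.6848.
Balance: K_A − x×(3.262 − 2.958) = K_B, so x = (K_A − K_B)/(3.262 − 2.958) = 5143.62/0.304 = 16900 m.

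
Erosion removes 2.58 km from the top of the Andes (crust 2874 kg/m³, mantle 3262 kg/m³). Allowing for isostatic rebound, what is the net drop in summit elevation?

Rebound u = e ρ_c/ρ_m = 2.58 km × 2874/3262 = 2.273 km.
Net surface drop = e − u = 2.58 km − 2.273 km = e (ρ_m − ρ_c)/ρ_m = 0.307 km.

0.307 km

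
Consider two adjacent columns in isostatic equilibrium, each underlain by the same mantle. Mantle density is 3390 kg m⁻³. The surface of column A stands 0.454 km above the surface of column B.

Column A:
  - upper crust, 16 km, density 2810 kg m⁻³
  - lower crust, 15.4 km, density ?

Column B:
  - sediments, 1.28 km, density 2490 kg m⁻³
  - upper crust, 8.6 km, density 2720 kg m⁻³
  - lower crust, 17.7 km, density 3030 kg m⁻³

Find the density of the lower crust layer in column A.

3030 kg m⁻³

Take the compensation level at the base of the deeper column (depth z_c below the surface of column A) and equate Σ ρ_i t_i down to z_c; mantle fills any gap and the z_c terms cancel.
Column A: 16×2810 + 15.4×ρ + (z_c − 31.4)×3390
Column B: 0.454×0 + 1.28×2490 + 8.6×2720 + 17.7×3030 + (z_c − 0.454 − 27.58)×3390
The z_c×3390 term appears on both sides and cancels. Collect the known terms of each column as K = Σ(ρt)_known − 3390 × (depth of known layers): K_A = 44960 − 3390×31.4 = −61486; K_B = 80210.2 − 3390×(0.454 + 27.58) = −14825.06.
Balance: K_A + 15.4×ρ = K_B, so ρ = (K_B − K_A)/15.4 = 46660.9/15.4 = 3030 kg m⁻³.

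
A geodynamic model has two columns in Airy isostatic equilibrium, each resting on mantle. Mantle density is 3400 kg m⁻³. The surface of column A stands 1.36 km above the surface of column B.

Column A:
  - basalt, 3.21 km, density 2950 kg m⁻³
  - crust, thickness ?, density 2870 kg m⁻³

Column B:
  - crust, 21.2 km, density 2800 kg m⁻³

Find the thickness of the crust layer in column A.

30 km

Take the compensation level at the base of the deeper column (depth z_c below the surface of column A) and equate Σ ρ_i t_i down to z_c; mantle fills any gap and the z_c terms cancel.
Column A: 3.21×2950 + x×2870 + (z_c − 3.21 − x)×3400
Column B: 1.36×0 + 21.2×2800 + (z_c − 1.36 − 21.2)×3400
The z_c×3400 term appears on both sides and cancels. Collect the known terms of each column as K = Σ(ρt)_known − 3400 × (depth of known layers): K_A = 9469.5 − 3400×3.21 = −1444.5; K_B = 59360 − 3400×(1.36 + 21.2) = −17344.
Balance: K_A − x×(3400 − 2870) = K_B, so x = (K_A − K_B)/(3400 − 2870) = 15899.5/530 = 30 km.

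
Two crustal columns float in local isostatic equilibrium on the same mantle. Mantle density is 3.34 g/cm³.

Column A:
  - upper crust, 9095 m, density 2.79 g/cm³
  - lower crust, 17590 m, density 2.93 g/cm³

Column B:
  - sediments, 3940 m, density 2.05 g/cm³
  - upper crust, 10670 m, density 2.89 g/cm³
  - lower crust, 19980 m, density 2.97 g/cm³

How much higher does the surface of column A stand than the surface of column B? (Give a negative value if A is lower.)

For any compensation level in the mantle, the mantle terms cancel and isostasy reduces to e = (Σt_A − Σt_B) − (Σ(ρt)_A − Σ(ρt)_B) / ρ_m.
Σt_A = 26685 m; Σt_B = 34590 m; Σ(ρt)_A = 76913.75; Σ(ρt)_B = 98253.9 (in m·g/cm³).
e = (26685 − 34590) − (76913.75 − 98253.9) / 3.34 = −1520 m.

−1520 m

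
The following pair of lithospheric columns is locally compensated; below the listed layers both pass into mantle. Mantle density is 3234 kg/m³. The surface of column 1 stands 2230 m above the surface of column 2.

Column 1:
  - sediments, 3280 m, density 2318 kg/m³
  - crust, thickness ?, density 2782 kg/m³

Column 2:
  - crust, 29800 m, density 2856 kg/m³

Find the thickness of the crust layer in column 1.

34200 m

Take the compensation level at the base of the deeper column (depth z_c below the surface of column 1) and equate Σ ρ_i t_i down to z_c; mantle fills any gap and the z_c terms cancel.
Column 1: 3280×2318 + x×2782 + (z_c − 3280 − x)×3234
Column 2: 2230×0 + 29800×2856 + (z_c − 2230 − 29800)×3234
The z_c×3234 term appears on both sides and cancels. Collect the known terms of each column as K = Σ(ρt)_known − 3234 × (depth of known layers): K_1 = 7603040 − 3234×3280 = −3004480; K_2 = 85108800 − 3234×(2230 + 29800) = −18476220.
Balance: K_1 − x×(3234 − 2782) = K_2, so x = (K_1 − K_2)/(3234 − 2782) = 15471700/452 = 34200 m.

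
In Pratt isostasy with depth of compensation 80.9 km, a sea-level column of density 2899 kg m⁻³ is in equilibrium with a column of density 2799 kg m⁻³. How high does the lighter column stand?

ρ_ref D = ρ (D + h) → h = D (ρ_ref − ρ)/ρ.
h = 80.9 km × (2899 − 2799)/2799 = 2.89 km.

2.89 km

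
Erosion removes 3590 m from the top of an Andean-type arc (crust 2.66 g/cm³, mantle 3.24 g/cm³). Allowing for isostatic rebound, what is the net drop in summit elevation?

643 m

Rebound u = e ρ_c/ρ_m = 3590 m × 2.66/3.24 = 2947 m.
Net surface drop = e − u = 3590 m − 2947 m = e (ρ_m − ρ_c)/ρ_m = 643 m.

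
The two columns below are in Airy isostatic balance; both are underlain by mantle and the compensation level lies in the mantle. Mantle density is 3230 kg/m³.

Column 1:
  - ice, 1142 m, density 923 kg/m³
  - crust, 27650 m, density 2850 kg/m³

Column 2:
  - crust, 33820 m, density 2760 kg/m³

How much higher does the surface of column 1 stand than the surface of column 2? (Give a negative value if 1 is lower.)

For any compensation level in the mantle, the mantle terms cancel and isostasy reduces to e = (Σt_1 − Σt_2) − (Σ(ρt)_1 − Σ(ρt)_2) / ρ_m.
Σt_1 = 28792 m; Σt_2 = 33820 m; Σ(ρt)_1 = 79856566; Σ(ρt)_2 = 93343200 (in m·kg/m³).
e = (28792 − 33820) − (79856566 − 93343200) / 3230 = −853 m.

−853 m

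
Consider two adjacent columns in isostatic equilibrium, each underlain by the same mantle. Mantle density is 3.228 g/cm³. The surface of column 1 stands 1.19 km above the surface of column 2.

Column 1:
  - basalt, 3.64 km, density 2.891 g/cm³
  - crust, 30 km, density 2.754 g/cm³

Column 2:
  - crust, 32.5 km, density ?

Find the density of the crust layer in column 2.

Take the compensation level at the base of the deeper column (depth z_c below the surface of column 1) and equate Σ ρ_i t_i down to z_c; mantle fills any gap and the z_c terms cancel.
Column 1: 3.64×2.891 + 30×2.754 + (z_c − 33.64)×3.228
Column 2: 1.19×0 + 32.5×ρ + (z_c − 1.19 − 32.5)×3.228
The z_c×3.228 term appears on both sides and cancels. Collect the known terms of each column as K = Σ(ρt)_known − 3.228 × (depth of known layers): K_1 = 93.14324 − 3.228×33.64 = −15.44668; K_2 = 0 − 3.228×(1.19 + 32.5) = −108.75132.
Balance: K_1 = K_2 + 32.5×ρ, so ρ = (K_1 − K_2)/32.5 = 93.3046/32.5 = 2.87 g/cm³.

2.87 g/cm³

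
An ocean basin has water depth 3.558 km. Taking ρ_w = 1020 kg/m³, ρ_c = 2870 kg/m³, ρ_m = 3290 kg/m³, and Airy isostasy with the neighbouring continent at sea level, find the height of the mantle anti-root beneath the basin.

Balancing pressure at the compensation depth: replacing crust with seawater at the top is compensated by replacing crust with mantle at the base: d (ρ_c − ρ_w) = a (ρ_m − ρ_c).
a = d (ρ_c − ρ_w)/(ρ_m − ρ_c) = 3.558 km × 1850/420 = 15.7 km.

15.7 km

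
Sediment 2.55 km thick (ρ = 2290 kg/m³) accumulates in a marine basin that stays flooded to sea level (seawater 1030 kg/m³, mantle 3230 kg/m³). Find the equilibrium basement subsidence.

1.46 km

Submarine loading: the sediment displaces seawater, and the subsidence is in turn flooded, so s (ρ_m − ρ_w) = t (ρ_sed − ρ_w).
s = 2.55 km × (2290 − 1030) / (3230 − 1030) = 1.46 km.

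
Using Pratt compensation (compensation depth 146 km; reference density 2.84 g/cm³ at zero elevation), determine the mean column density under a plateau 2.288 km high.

2.8 g/cm³

Pratt balance: ρ_ref D = ρ (D + h).
ρ = ρ_ref D/(D + h) = 2.84 × 146 km/(146 km + 2.288 km) = 2.8 g/cm³.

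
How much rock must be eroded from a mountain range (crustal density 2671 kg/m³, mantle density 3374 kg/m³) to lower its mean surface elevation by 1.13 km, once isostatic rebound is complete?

5.42 km

Net drop Δ = e − u = e − e ρ_c/ρ_m = e (ρ_m − ρ_c)/ρ_m.
e = Δ ρ_m/(ρ_m − ρ_c) = 1.13 km × 3374/703 = 5.42 km.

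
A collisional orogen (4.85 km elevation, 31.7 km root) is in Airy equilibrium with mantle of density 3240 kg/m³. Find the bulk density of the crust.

2810 kg/m³

ρ_c h = (ρ_m − ρ_c) r → ρ_c (h + r) = ρ_m r → ρ_c = ρ_m r / (h + r).
ρ_c = 3240 × 31.7 km / (4.85 km + 31.7 km) = 2810 kg/m³.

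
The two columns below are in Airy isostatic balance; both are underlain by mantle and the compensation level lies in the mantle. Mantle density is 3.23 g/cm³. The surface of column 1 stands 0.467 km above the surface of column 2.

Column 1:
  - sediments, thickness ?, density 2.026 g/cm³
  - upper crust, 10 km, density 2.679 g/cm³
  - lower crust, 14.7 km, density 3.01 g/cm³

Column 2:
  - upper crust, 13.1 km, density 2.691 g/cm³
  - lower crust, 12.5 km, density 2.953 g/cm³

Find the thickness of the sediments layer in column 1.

Take the compensation level at the base of the deeper column (depth z_c below the surface of column 1) and equate Σ ρ_i t_i down to z_c; mantle fills any gap and the z_c terms cancel.
Column 1: x×2.026 + 10×2.679 + 14.7×3.01 + (z_c − 24.7 − x)×3.23
Column 2: 0.467×0 + 13.1×2.691 + 12.5×2.953 + (z_c − 0.467 − 25.6)×3.23
The z_c×3.23 term appears on both sides and cancels. Collect the known terms of each column as K = Σ(ρt)_known − 3.23 × (depth of known layers): K_1 = 71.037 − 3.23×24.7 = −8.744; K_2 = 72.1646 − 3.23×(0.467 + 25.6) = −12.03181.
Balance: K_1 − x×(3.23 − 2.026) = K_2, so x = (K_1 − K_2)/(3.23 − 2.026) = 3.28781/1.204 = 2.73 km.

2.73 km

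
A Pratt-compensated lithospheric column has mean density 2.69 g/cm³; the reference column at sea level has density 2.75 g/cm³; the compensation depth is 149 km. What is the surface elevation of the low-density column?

ρ_ref D = ρ (D + h) → h = D (ρ_ref − ρ)/ρ.
h = 149 km × (2.75 − 2.69)/2.69 = 3.32 km.

3.32 km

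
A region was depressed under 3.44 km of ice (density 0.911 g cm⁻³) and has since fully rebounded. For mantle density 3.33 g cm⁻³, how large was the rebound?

Removing the load lets mantle flow back in; uplift u satisfies ρ_ice t = ρ_m u.
u = t ρ_ice/ρ_m = 3.44 km × 0.911/3.33 = 0.941 km.

0.941 km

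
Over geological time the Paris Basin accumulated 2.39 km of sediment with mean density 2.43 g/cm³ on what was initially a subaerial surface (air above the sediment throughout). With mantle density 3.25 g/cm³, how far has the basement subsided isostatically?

1.79 km

Subaerial load: s = t ρ_sed / ρ_m = 2.39 km × 2.43/3.25 = 1.79 km.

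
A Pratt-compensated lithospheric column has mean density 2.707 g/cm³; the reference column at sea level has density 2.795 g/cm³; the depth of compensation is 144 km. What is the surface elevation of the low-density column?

ρ_ref D = ρ (D + h) → h = D (ρ_ref − ρ)/ρ.
h = 144 km × (2.795 − 2.707)/2.707 = 4.68 km.

4.68 km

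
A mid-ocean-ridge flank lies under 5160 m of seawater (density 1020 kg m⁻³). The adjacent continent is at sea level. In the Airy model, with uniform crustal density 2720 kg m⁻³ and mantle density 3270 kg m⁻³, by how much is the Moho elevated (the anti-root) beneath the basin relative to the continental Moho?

Isostatic balance requires: replacing crust with seawater at the top is compensated by replacing crust with mantle at the base: d (ρ_c − ρ_w) = a (ρ_m − ρ_c).
a = d (ρ_c − ρ_w)/(ρ_m − ρ_c) = 5160 m × 1700/550 = 15900 m.

15900 m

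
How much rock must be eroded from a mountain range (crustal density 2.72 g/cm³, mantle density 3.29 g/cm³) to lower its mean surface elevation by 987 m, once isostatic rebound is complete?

5700 m

Net drop Δ = e − u = e − e ρ_c/ρ_m = e (ρ_m − ρ_c)/ρ_m.
e = Δ ρ_m/(ρ_m − ρ_c) = 987 m × 3.29/0.57 = 5700 m.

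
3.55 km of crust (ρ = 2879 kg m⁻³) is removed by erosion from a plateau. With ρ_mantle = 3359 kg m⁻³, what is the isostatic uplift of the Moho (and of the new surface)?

Unloading: uplift u = e ρ_c/ρ_m = 3.55 km × 2879/3359 = 3.04 km.

3.04 km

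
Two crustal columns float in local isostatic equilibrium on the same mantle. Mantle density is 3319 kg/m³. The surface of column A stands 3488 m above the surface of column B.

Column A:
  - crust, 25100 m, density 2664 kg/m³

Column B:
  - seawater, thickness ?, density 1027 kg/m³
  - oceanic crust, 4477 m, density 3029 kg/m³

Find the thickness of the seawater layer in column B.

Take the compensation level at the base of the deeper column (depth z_c below the surface of column A) and equate Σ ρ_i t_i down to z_c; mantle fills any gap and the z_c terms cancel.
Column A: 25100×2664 + (z_c − 25100)×3319
Column B: 3488×0 + x×1027 + 4477×3029 + (z_c − 3488 − 4477 − x)×3319
The z_c×3319 term appears on both sides and cancels. Collect the known terms of each column as K = Σ(ρt)_known − 3319 × (depth of known layers): K_A = 66866400 − 3319×25100 = −16440500; K_B = 13560833 − 3319×(3488 + 4477) = −12875002.
Balance: K_A = K_B − x×(3319 − 1027), so x = (K_B − K_A)/(3319 − 1027) = 3565500/2292 = 1560 m.

1560 m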